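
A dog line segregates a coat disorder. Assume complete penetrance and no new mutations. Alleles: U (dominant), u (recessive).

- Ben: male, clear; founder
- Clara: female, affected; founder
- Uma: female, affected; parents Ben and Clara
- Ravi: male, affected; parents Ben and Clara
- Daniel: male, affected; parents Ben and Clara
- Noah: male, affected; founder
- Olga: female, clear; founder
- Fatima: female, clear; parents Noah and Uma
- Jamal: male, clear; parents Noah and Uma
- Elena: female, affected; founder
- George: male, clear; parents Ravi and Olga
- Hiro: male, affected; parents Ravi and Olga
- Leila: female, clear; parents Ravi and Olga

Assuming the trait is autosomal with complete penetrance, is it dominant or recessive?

Noah and Uma are both affected yet have a clear child Fatima. Under a recessive model two affected parents are homozygous and every child would be affected, so the trait cannot be recessive.

dominant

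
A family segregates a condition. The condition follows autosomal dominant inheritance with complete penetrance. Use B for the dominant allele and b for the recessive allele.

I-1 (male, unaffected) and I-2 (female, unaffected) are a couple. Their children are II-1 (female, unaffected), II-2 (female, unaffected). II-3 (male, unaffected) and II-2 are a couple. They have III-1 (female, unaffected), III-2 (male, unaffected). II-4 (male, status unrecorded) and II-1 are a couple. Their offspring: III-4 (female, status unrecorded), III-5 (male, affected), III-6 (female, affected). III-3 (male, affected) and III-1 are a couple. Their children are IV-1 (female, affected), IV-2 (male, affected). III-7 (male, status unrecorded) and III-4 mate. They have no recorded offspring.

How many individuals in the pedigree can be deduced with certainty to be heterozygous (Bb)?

Obligate heterozygotes: III-5 is affected so carries B and received b from II-1 (bb), so III-5 is Bb; III-6 is affected so carries B and received b from II-1 (bb), so III-6 is Bb; IV-1 is affected so carries B and received b from III-1 (bb), so IV-1 is Bb; IV-2 is affected so carries B and received b from III-1 (bb), so IV-2 is Bb.
Every other individual is either homozygous by phenotype or has at least one consistent homozygous assignment, so the count is 4.

4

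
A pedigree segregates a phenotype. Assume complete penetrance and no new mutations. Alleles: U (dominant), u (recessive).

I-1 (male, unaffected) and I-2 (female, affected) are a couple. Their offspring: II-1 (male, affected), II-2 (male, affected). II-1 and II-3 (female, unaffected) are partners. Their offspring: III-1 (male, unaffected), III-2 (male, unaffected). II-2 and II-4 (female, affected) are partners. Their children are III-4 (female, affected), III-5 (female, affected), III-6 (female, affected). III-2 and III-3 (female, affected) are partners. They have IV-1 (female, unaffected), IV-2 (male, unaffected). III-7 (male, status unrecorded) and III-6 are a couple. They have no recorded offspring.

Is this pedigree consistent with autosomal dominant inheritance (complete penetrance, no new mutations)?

A consistent assignment under autosomal dominant exists: I-1 uu, I-2 UU, II-1 Uu, II-2 Uu, II-3 uu, II-4 UU, III-1 uu, III-2 uu, III-3 Uu, III-4 UU, III-5 UU, III-6 UU, III-7 UU, IV-1 uu, IV-2 uu.
In this assignment every recorded phenotype matches its genotype and every non-founder's genotype is obtainable from its parents' genotypes, so the pedigree is consistent.

Yes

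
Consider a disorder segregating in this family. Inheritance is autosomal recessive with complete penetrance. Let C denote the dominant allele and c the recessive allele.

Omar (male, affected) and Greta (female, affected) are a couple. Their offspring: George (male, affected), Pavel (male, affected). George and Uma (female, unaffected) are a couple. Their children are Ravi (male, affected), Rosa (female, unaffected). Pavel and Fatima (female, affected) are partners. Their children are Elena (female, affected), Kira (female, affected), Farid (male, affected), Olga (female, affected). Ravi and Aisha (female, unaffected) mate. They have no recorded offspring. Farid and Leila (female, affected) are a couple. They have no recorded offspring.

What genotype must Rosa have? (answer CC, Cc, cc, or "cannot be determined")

Cc

From phenotype alone, Rosa is CC or Cc.
Rosa is unaffected so carries C and received c from George (cc), so Rosa is Cc.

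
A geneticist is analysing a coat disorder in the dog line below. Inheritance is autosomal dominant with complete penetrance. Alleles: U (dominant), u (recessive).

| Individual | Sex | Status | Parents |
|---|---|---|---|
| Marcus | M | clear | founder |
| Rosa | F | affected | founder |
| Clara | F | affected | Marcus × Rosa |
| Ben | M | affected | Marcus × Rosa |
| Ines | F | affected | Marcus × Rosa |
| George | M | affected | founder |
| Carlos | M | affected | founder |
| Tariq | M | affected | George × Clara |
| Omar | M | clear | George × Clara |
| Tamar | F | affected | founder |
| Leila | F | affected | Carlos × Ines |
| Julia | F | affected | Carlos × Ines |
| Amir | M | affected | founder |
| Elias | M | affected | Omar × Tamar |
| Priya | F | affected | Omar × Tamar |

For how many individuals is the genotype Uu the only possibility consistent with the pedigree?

6

Obligate heterozygotes: Clara is affected so carries U and received u from Marcus (uu), so Clara is Uu; Ben is affected so carries U and received u from Marcus (uu), so Ben is Uu; Ines is affected so carries U and received u from Marcus (uu), so Ines is Uu; George is affected so carries U and passed u to Omar (uu), so George is Uu; Elias is affected so carries U and received u from Omar (uu), so Elias is Uu; Priya is affected so carries U and received u from Omar (uu), so Priya is Uu.
Every other individual is either homozygous by phenotype or has at least one consistent homozygous assignment, so the count is 6.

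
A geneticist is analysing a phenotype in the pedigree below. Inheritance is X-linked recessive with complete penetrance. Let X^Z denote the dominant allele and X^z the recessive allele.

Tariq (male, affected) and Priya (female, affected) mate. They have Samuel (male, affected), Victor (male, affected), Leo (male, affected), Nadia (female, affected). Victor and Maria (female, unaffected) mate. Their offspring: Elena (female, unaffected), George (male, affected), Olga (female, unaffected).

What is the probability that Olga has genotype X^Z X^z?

1

Olga is unaffected so carries Z and received z from Victor (X^z Y), so Olga is X^Z X^z, giving P(X^Z X^z) = 1.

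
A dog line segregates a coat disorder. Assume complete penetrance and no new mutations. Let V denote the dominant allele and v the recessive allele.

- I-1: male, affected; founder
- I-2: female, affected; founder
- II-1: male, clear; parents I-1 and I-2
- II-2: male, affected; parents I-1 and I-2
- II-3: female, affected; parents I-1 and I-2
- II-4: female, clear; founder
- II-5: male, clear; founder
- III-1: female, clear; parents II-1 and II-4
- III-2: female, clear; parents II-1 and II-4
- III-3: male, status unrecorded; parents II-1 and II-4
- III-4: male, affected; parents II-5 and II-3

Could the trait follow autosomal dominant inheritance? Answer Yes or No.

Yes

A consistent assignment under autosomal dominant exists: I-1 Vv, I-2 Vv, II-1 vv, II-2 VV, II-3 VV, II-4 vv, II-5 vv, III-1 vv, III-2 vv, III-3 vv, III-4 Vv.
In this assignment every recorded phenotype matches its genotype and every non-founder's genotype is obtainable from its parents' genotypes, so the pedigree is consistent.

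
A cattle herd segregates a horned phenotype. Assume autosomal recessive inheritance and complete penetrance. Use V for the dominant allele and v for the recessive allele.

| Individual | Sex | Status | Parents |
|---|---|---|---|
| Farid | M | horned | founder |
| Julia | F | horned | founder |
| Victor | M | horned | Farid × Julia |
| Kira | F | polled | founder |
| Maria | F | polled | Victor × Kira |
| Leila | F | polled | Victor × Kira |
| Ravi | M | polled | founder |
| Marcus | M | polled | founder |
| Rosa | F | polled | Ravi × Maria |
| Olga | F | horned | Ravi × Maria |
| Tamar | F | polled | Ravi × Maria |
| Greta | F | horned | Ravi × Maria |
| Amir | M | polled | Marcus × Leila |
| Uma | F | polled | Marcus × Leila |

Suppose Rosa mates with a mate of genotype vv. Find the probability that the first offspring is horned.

1/3

Ravi is polled so carries V and passed v to Olga (vv), so Ravi is Vv.
Maria is polled so carries V and received v from Victor (vv), so Maria is Vv.
Rosa is a polled offspring of Ravi (Vv) × Maria (Vv), whose cross gives 1/4 VV : 1/2 Vv : 1/4 vv; conditioning on being polled, Rosa is VV with probability 1/3, Vv with probability 2/3.
Summing over parental genotype combinations, P(offspring is horned) = 2/3·1/2 = 1/3.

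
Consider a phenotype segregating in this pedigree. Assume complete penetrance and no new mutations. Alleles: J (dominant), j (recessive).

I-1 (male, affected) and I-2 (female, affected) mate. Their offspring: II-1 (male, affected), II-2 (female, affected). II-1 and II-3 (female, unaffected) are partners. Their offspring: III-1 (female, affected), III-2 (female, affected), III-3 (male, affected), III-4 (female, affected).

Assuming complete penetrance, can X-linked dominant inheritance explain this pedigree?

Under X-linked dominant, III-3 (affected, male) cannot arise from II-1 (affected) × II-3 (unaffected).

No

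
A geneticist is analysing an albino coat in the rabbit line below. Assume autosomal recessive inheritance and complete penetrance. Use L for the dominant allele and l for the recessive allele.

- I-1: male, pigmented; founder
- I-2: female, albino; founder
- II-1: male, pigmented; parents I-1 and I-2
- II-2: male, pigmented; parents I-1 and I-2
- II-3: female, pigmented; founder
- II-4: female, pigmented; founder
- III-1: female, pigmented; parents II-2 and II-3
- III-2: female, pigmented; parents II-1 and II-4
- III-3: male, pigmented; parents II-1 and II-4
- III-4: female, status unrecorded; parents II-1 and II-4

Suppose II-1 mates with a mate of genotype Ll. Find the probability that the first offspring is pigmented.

II-1 is pigmented so carries L and received l from I-2 (ll), so II-1 is Ll.
The cross gives 1/4 LL : 1/2 Ll : 1/4 ll, so P(offspring is pigmented) = 3/4.

3/4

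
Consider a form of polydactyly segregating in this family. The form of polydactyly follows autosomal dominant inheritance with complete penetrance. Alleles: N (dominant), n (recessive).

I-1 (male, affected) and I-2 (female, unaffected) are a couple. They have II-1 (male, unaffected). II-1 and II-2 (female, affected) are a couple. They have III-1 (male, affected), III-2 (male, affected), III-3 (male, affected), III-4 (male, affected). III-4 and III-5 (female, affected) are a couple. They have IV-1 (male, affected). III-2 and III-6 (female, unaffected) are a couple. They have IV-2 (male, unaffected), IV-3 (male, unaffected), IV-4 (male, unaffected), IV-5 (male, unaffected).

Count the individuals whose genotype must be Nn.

Obligate heterozygotes: I-1 is affected so carries N and passed n to II-1 (nn), so I-1 is Nn; III-1 is affected so carries N and received n from II-1 (nn), so III-1 is Nn; III-2 is affected so carries N and received n from II-1 (nn), so III-2 is Nn; III-3 is affected so carries N and received n from II-1 (nn), so III-3 is Nn; III-4 is affected so carries N and received n from II-1 (nn), so III-4 is Nn.
Every other individual is either homozygous by phenotype or has at least one consistent homozygous assignment, so the count is 5.

5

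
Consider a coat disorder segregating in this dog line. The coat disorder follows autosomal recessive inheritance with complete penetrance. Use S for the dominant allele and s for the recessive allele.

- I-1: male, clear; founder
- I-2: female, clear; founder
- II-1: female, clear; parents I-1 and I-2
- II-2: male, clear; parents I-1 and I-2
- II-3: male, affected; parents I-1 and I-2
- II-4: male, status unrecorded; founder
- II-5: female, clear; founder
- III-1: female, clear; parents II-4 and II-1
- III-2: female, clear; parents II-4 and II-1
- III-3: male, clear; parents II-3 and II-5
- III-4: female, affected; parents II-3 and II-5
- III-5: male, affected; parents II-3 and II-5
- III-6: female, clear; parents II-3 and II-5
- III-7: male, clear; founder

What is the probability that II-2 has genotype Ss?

I-1 is clear so carries S and passed s to II-3 (ss), so I-1 is Ss.
I-2 is clear so carries S and passed s to II-3 (ss), so I-2 is Ss.
Their cross gives offspring ratios 1/4 SS : 1/2 Ss : 1/4 ss. Conditioning on II-2 being clear, P(Ss) = 1/2 / 3/4 = 2/3.

2/3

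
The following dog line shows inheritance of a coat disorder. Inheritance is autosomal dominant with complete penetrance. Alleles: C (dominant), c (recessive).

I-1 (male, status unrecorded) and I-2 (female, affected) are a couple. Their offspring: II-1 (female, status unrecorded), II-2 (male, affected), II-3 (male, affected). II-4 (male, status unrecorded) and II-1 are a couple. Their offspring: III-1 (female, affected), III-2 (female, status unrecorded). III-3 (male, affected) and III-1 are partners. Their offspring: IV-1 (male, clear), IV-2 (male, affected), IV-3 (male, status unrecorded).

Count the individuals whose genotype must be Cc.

Obligate heterozygotes: III-1 is affected so carries C and passed c to IV-1 (cc), so III-1 is Cc; III-3 is affected so carries C and passed c to IV-1 (cc), so III-3 is Cc.
Every other individual is either homozygous by phenotype or has at least one consistent homozygous assignment, so the count is 2.

2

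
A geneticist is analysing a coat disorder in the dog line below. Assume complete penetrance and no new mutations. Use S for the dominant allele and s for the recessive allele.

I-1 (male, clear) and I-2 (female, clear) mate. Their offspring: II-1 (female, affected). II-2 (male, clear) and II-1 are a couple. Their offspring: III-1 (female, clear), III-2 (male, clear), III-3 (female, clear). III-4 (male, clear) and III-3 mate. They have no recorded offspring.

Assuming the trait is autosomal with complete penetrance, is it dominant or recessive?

I-1 and I-2 are both clear yet have an affected child II-1. Under dominance, an affected child requires at least one affected parent, so the trait cannot be dominant.

recessive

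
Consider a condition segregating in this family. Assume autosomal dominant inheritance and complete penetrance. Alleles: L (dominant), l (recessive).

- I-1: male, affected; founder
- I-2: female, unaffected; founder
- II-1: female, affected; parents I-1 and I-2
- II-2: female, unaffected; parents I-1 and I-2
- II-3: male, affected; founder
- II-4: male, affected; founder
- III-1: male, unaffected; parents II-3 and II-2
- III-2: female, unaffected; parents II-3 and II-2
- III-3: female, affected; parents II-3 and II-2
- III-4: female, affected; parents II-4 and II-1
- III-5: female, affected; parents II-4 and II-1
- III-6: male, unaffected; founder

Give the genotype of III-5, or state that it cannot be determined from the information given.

cannot be determined

III-5's phenotype allows LL or Ll, and no parent or child forces a single allele at both positions; consistent genotype assignments exist with III-5 as LL or Ll.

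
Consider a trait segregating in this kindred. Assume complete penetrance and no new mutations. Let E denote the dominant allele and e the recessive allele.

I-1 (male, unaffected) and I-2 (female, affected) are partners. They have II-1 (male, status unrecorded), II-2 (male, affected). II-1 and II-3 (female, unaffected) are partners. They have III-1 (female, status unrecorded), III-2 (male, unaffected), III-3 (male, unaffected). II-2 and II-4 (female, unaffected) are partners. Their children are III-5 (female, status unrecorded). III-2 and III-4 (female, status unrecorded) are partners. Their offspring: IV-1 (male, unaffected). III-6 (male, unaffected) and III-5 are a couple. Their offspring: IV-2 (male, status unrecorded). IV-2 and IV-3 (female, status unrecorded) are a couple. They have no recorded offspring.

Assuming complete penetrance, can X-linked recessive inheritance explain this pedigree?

A consistent assignment under X-linked recessive exists: I-1 X^E Y, I-2 X^e X^e, II-1 X^e Y, II-2 X^e Y, II-3 X^E X^E, II-4 X^E X^E, III-1 X^E X^e, III-2 X^E Y, III-3 X^E Y, III-4 X^E X^E, III-5 X^E X^e, III-6 X^E Y, IV-1 X^E Y, IV-2 X^E Y, IV-3 X^E X^E.
In this assignment every recorded phenotype matches its genotype and every non-founder's genotype is obtainable from its parents' genotypes, so the pedigree is consistent.

Yes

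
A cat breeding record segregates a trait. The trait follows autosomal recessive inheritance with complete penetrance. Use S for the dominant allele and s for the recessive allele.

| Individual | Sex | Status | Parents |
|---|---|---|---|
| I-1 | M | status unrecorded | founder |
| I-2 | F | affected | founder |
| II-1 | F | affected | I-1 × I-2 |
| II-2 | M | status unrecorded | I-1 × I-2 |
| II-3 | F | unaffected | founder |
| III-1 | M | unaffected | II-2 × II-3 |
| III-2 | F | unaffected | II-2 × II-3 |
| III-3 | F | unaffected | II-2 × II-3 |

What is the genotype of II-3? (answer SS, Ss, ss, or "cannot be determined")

II-3's phenotype allows SS or Ss, and no parent or child forces a single allele at both positions; consistent genotype assignments exist with II-3 as SS or Ss.

cannot be determined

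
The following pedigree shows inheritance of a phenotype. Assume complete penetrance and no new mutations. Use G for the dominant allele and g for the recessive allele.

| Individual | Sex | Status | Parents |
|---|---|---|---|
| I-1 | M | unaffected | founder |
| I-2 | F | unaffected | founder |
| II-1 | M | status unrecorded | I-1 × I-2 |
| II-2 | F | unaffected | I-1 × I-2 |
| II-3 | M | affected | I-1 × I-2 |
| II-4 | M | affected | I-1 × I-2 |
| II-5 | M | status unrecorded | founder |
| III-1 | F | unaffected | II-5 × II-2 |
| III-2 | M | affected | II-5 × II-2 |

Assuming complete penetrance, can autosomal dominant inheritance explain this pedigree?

Under autosomal dominant, II-3 (affected, male) cannot arise from I-1 (unaffected) × I-2 (unaffected).

No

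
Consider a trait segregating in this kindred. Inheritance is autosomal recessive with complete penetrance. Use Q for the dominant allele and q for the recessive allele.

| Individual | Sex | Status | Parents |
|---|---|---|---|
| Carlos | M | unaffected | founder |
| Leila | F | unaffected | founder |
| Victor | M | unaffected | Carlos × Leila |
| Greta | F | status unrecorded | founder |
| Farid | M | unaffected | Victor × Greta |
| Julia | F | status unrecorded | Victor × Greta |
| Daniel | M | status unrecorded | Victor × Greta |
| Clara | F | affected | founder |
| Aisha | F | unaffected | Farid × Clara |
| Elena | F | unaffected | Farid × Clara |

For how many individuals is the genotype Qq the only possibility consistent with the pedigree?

2

Obligate heterozygotes: Aisha is unaffected so carries Q and received q from Clara (qq), so Aisha is Qq; Elena is unaffected so carries Q and received q from Clara (qq), so Elena is Qq.
Every other individual is either homozygous by phenotype or has at least one consistent homozygous assignment, so the count is 2.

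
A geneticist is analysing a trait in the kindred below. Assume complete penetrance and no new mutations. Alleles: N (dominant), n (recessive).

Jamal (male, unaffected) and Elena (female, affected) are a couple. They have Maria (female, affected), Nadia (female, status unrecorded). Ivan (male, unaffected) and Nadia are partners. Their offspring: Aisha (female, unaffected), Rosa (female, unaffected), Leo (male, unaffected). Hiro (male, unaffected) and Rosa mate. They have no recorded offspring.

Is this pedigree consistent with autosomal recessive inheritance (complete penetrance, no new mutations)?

Yes

A consistent assignment under autosomal recessive exists: Jamal Nn, Elena nn, Maria nn, Nadia Nn, Ivan NN, Aisha NN, Rosa NN, Leo NN, Hiro NN.
In this assignment every recorded phenotype matches its genotype and every non-founder's genotype is obtainable from its parents' genotypes, so the pedigree is consistent.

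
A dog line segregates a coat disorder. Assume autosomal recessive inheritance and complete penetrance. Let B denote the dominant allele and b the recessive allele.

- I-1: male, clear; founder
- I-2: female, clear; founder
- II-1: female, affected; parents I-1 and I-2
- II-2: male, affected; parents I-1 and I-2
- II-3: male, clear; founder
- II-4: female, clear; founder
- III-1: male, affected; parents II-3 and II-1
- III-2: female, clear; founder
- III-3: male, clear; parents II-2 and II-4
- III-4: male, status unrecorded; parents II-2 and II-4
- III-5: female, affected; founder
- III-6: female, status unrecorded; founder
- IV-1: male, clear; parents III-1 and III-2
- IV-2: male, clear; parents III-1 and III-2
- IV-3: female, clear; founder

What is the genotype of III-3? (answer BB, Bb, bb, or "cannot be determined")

From phenotype alone, III-3 is BB or Bb.
III-3 is clear so carries B and received b from II-2 (bb), so III-3 is Bb.

Bb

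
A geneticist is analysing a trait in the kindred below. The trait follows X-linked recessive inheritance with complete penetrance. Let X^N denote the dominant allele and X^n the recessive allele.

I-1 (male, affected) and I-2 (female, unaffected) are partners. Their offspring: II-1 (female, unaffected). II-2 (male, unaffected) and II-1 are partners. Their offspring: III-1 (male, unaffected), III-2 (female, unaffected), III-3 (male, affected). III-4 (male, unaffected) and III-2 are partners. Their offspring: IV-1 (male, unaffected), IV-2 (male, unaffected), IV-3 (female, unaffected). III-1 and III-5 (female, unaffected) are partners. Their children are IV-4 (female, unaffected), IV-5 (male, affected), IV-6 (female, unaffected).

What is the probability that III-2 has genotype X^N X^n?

II-2 is unaffected, so II-2 is X^N Y.
II-1 is unaffected so carries N and received n from I-1 (X^n Y), so II-1 is X^N X^n.
Their cross gives offspring ratios 1/2 X^N X^N : 1/2 X^N X^n. Conditioning on III-2 being unaffected, P(X^N X^n) = 1/2 / 1 = 1/2 before taking III-2's own offspring into account.
III-4 is unaffected, so III-4 is X^N Y.
Now use III-2's offspring. Probability of each recorded status — unaffected son IV-1: 1/2 if III-2 is X^N X^n, 1 if X^N X^N; unaffected son IV-2: 1/2 if III-2 is X^N X^n, 1 if X^N X^N. (IV-3: equally likely either way, so uninformative.)
Bayes: P(X^N X^n) = 1/2·1/4 / (1/2·1/4 + 1/2·1) = 1/5.

1/5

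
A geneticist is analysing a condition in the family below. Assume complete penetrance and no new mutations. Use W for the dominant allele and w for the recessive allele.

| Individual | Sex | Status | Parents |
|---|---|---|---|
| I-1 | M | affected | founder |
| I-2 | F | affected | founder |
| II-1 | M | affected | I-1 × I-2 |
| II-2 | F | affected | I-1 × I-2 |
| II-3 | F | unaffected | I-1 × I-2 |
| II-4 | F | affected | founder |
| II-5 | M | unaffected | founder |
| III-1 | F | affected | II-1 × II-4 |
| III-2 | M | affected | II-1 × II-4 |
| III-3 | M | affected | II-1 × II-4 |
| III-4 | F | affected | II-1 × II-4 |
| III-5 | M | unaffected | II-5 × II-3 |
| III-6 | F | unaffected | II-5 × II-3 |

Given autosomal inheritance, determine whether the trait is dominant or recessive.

dominant

I-1 and I-2 are both affected yet have an unaffected child II-3. Under a recessive model two affected parents are homozygous and every child would be affected, so the trait cannot be recessive.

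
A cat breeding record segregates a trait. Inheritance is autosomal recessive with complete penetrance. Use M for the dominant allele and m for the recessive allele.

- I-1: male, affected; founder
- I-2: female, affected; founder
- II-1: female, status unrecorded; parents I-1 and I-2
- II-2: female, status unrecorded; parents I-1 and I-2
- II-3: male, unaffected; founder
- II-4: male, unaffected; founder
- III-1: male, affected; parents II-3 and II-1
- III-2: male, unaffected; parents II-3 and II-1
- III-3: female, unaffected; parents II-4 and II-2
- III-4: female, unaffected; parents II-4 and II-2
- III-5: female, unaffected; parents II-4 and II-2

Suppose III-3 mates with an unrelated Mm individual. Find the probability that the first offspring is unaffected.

3/4

III-3 is unaffected so carries M and received m from II-2 (mm), so III-3 is Mm.
The cross gives 1/4 MM : 1/2 Mm : 1/4 mm, so P(offspring is unaffected) = 3/4.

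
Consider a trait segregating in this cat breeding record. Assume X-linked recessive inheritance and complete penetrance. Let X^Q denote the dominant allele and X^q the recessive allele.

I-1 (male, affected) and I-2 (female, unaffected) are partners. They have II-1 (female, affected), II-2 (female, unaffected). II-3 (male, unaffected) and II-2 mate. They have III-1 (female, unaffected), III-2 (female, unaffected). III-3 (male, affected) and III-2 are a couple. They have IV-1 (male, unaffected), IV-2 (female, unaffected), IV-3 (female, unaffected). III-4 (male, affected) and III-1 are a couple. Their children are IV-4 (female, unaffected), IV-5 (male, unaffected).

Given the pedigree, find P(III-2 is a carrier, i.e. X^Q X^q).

1/9

II-3 is unaffected, so II-3 is X^Q Y.
II-2 is unaffected so carries Q and received q from I-1 (X^q Y), so II-2 is X^Q X^q.
Their cross gives offspring ratios 1/2 X^Q X^Q : 1/2 X^Q X^q. Conditioning on III-2 being unaffected, P(X^Q X^q) = 1/2 / 1 = 1/2 before taking III-2's own offspring into account.
III-3 is affected, so III-3 is X^q Y.
Now use III-2's offspring. Probability of each recorded status — unaffected son IV-1: 1/2 if III-2 is X^Q X^q, 1 if X^Q X^Q; unaffected daughter IV-2: 1/2 if III-2 is X^Q X^q, 1 if X^Q X^Q; unaffected daughter IV-3: 1/2 if III-2 is X^Q X^q, 1 if X^Q X^Q.
Bayes: P(X^Q X^q) = 1/2·1/8 / (1/2·1/8 + 1/2·1) = 1/9.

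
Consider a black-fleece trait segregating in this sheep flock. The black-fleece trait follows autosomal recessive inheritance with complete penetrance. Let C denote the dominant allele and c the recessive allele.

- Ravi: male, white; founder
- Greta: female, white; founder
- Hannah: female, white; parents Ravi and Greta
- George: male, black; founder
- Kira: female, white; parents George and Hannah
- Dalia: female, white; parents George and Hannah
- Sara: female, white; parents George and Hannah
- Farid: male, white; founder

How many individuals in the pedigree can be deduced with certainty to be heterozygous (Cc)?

Obligate heterozygotes: Kira is white so carries C and received c from George (cc), so Kira is Cc; Dalia is white so carries C and received c from George (cc), so Dalia is Cc; Sara is white so carries C and received c from George (cc), so Sara is Cc.
Every other individual is either homozygous by phenotype or has at least one consistent homozygous assignment, so the count is 3.

3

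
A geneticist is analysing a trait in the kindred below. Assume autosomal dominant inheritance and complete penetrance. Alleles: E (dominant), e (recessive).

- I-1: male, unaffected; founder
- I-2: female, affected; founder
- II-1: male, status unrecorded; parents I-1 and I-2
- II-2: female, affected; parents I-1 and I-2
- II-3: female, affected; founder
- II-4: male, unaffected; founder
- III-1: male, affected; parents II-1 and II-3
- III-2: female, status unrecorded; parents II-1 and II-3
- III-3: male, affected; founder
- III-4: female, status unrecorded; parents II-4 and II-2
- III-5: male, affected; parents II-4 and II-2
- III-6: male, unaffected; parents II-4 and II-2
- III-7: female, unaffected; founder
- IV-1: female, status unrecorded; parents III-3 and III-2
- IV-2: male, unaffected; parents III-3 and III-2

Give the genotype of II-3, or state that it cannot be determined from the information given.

cannot be determined

II-3's phenotype allows EE or Ee, and no parent or child forces a single allele at both positions; consistent genotype assignments exist with II-3 as EE or Ee.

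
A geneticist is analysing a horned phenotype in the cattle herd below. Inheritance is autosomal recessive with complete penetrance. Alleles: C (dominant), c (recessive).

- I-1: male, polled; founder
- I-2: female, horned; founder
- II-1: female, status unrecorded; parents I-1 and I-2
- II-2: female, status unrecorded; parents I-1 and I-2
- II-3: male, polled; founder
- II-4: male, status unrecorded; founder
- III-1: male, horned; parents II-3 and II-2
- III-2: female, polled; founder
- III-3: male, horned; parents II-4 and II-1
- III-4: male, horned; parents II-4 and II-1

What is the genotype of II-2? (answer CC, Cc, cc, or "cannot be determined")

II-2's phenotype is unrecorded, and no parent or child forces a single allele at both positions; consistent genotype assignments exist with II-2 as Cc or cc.

cannot be determined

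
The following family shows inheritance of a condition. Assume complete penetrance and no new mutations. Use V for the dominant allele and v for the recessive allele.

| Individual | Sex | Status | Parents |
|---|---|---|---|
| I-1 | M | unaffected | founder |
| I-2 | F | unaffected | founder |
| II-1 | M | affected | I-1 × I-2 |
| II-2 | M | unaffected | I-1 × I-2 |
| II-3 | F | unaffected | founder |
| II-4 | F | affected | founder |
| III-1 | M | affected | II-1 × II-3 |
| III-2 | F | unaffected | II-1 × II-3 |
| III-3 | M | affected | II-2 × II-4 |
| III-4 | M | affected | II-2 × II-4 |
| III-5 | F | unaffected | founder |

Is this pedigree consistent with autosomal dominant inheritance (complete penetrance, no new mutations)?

No

Under autosomal dominant, II-1 (affected, male) cannot arise from I-1 (unaffected) × I-2 (unaffected).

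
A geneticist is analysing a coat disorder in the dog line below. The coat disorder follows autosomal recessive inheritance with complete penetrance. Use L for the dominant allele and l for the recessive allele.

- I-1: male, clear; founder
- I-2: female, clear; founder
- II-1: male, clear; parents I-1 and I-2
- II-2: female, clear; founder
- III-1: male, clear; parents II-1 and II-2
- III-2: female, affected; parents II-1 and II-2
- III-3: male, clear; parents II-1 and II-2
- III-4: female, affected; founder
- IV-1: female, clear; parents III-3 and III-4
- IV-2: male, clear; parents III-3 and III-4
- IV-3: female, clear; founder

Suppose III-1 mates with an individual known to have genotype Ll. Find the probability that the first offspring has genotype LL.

1/3

II-1 is clear so carries L and passed l to III-2 (ll), so II-1 is Ll.
II-2 is clear so carries L and passed l to III-2 (ll), so II-2 is Ll.
III-1 is a clear offspring of II-1 (Ll) × II-2 (Ll), whose cross gives 1/4 LL : 1/2 Ll : 1/4 ll; conditioning on being clear, III-1 is LL with probability 1/3, Ll with probability 2/3.
Summing over parental genotype combinations, P(offspring has genotype LL) = 1/3·1/2 + 2/3·1/4 = 1/3.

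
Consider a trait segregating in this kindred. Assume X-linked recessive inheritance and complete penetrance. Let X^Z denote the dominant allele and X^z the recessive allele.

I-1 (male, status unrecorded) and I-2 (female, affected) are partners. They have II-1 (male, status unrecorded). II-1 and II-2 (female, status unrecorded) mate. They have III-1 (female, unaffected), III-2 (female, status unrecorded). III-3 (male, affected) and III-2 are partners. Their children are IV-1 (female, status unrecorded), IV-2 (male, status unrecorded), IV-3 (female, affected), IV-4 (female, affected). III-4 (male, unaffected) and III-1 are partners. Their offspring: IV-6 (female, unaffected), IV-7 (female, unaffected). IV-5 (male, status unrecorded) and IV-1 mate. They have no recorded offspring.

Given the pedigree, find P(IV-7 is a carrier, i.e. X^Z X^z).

1/2

III-4 is unaffected, so III-4 is X^Z Y.
III-1 is unaffected so carries Z and received z from II-1 (X^z Y), so III-1 is X^Z X^z.
Their cross gives offspring ratios 1/2 X^Z X^Z : 1/2 X^Z X^z. Conditioning on IV-7 being unaffected, P(X^Z X^z) = 1/2 / 1 = 1/2.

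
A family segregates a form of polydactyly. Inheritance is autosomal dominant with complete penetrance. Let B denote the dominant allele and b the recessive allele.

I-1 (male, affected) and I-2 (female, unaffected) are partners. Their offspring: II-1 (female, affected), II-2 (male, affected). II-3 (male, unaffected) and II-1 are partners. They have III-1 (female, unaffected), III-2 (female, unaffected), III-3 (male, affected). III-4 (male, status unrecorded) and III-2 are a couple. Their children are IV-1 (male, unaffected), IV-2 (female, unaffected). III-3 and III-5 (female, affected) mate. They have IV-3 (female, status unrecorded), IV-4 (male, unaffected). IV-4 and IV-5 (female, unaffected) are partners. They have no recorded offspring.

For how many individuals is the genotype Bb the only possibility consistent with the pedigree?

Obligate heterozygotes: II-1 is affected so carries B and received b from I-2 (bb), so II-1 is Bb; II-2 is affected so carries B and received b from I-2 (bb), so II-2 is Bb; III-3 is affected so carries B and received b from II-3 (bb), so III-3 is Bb; III-5 is affected so carries B and passed b to IV-4 (bb), so III-5 is Bb.
Every other individual is either homozygous by phenotype or has at least one consistent homozygous assignment, so the count is 4.

4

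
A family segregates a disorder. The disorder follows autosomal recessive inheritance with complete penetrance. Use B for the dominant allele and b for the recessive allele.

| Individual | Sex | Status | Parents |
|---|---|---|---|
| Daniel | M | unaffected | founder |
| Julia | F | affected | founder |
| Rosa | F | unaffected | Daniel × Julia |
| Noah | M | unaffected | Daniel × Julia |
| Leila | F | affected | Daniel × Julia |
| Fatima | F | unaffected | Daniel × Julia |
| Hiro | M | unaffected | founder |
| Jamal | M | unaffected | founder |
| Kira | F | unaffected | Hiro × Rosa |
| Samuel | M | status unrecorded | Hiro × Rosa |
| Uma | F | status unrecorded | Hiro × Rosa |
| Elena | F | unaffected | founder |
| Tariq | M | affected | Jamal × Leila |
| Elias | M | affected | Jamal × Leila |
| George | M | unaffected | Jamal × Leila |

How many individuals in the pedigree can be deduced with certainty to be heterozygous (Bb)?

Obligate heterozygotes: Daniel is unaffected so carries B and passed b to Leila (bb), so Daniel is Bb; Rosa is unaffected so carries B and received b from Julia (bb), so Rosa is Bb; Noah is unaffected so carries B and received b from Julia (bb), so Noah is Bb; Fatima is unaffected so carries B and received b from Julia (bb), so Fatima is Bb; Jamal is unaffected so carries B and passed b to Tariq (bb), so Jamal is Bb; George is unaffected so carries B and received b from Leila (bb), so George is Bb.
Every other individual is either homozygous by phenotype or has at least one consistent homozygous assignment, so the count is 6.

6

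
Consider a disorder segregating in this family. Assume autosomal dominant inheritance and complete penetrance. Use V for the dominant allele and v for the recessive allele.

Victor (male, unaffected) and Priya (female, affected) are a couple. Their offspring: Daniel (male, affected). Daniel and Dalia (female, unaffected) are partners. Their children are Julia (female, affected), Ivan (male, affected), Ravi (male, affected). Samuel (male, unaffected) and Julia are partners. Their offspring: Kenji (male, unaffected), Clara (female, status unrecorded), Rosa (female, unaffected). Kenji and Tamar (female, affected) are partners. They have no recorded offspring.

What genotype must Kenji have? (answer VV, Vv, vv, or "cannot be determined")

Kenji is unaffected, so Kenji is vv.

vv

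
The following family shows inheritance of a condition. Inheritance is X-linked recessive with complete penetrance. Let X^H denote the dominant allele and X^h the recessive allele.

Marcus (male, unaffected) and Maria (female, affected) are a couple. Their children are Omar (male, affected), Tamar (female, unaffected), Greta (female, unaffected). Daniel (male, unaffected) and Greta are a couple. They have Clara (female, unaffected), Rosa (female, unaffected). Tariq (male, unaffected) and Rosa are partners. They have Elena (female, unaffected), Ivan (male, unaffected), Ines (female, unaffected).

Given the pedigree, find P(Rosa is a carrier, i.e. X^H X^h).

1/3

Daniel is unaffected, so Daniel is X^H Y.
Greta is unaffected so carries H and received h from Maria (X^h X^h), so Greta is X^H X^h.
Their cross gives offspring ratios 1/2 X^H X^H : 1/2 X^H X^h. Conditioning on Rosa being unaffected, P(X^H X^h) = 1/2 / 1 = 1/2 before taking Rosa's own offspring into account.
Tariq is unaffected, so Tariq is X^H Y.
Now use Rosa's offspring. Probability of each recorded status — unaffected son Ivan: 1/2 if Rosa is X^H X^h, 1 if X^H X^H. (Elena, Ines: equally likely either way, so uninformative.)
Bayes: P(X^H X^h) = 1/2·1/2 / (1/2·1/2 + 1/2·1) = 1/3.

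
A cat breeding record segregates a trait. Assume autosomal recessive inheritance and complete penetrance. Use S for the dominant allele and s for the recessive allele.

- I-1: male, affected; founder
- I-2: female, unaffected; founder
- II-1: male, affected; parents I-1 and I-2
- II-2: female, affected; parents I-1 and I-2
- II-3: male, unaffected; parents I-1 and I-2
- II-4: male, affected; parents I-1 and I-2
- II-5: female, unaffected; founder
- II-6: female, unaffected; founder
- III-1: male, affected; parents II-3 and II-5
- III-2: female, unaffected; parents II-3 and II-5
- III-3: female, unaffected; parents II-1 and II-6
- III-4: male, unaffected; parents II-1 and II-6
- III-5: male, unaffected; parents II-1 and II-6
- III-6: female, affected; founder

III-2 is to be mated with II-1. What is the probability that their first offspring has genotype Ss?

2/3

II-3 is unaffected so carries S and received s from I-1 (ss), so II-3 is Ss.
II-5 is unaffected so carries S and passed s to III-1 (ss), so II-5 is Ss.
III-2 is an unaffected offspring of II-3 (Ss) × II-5 (Ss), whose cross gives 1/4 SS : 1/2 Ss : 1/4 ss; conditioning on being unaffected, III-2 is SS with probability 1/3, Ss with probability 2/3.
II-1 is affected, so II-1 is ss.
Summing over parental genotype combinations, P(offspring has genotype Ss) = 1/3·1 + 2/3·1/2 = 2/3.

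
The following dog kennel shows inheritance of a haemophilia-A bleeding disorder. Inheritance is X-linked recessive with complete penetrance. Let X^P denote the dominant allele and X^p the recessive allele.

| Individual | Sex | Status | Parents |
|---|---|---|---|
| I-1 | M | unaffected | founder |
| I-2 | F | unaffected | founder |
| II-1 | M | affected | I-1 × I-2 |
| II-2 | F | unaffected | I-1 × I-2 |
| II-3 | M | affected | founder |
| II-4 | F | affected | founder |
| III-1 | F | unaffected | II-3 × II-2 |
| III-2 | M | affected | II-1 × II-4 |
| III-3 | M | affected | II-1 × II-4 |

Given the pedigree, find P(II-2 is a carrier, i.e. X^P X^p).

I-1 is unaffected, so I-1 is X^P Y.
I-2 is unaffected so carries P and passed p to II-1 (X^p Y), so I-2 is X^P X^p.
Their cross gives offspring ratios 1/2 X^P X^P : 1/2 X^P X^p. Conditioning on II-2 being unaffected, P(X^P X^p) = 1/2 / 1 = 1/2 before taking II-2's own offspring into account.
II-3 is affected, so II-3 is X^p Y.
Now use II-2's offspring. Probability of each recorded status — unaffected daughter III-1: 1/2 if II-2 is X^P X^p, 1 if X^P X^P.
Bayes: P(X^P X^p) = 1/2·1/2 / (1/2·1/2 + 1/2·1) = 1/3.

1/3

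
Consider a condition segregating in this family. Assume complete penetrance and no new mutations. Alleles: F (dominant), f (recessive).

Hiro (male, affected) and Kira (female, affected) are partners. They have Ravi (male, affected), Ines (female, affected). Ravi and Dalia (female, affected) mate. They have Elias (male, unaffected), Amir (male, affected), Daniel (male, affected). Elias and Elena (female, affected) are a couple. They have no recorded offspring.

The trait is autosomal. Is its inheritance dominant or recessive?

dominant

Ravi and Dalia are both affected yet have an unaffected child Elias. Under a recessive model two affected parents are homozygous and every child would be affected, so the trait cannot be recessive.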